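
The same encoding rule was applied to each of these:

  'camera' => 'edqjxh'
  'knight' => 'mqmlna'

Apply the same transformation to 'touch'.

vryhn

In camera: c→e is +2, a→d is +3, m→q is +4, e→j is +5 — the shift increases by 1 each position. The shift increases by 1 at each position, starting from +2: 2, 3, 4, ….
For touch: t+2=v, o+3=r, u+4=y, c+5=h, h+6=n.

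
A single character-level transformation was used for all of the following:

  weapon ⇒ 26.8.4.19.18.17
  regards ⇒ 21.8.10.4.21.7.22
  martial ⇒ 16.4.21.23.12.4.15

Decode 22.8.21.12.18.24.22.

w is letter #23 and maps to 26: an offset of 3. The number is (letter's place in the alphabet, a=1) + 3.
Decoding 22.8.21.12.18.24.22: 22→(22−3)÷1=19=s, 8→(8−3)÷1=5=e, 21→(21−3)÷1=18=r, 12→(12−3)÷1=9=i, 18→(18−3)÷1=15=o, 24→(24−3)÷1=21=u, 22→(22−3)÷1=19=s.

serious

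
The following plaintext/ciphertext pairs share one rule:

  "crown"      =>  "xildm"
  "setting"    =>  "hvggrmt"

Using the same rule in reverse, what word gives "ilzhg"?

roast

Each pair mirrors across the alphabet (c↔x, r↔i, o↔l): positions sum to 25. Each letter is replaced by its mirror in the alphabet: a↔z, b↔y, c↔x, and so on (the Atbash cipher).
Undoing it on ilzhg: i↔r, l↔o, z↔a, h↔s, g↔t.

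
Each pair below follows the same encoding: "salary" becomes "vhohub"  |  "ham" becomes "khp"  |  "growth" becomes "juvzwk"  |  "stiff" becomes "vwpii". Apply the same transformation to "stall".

The shift depends on letter class: consonant s→v is +3, but vowel a→h is +7. The rule splits by letter class: vowels +7, consonants +3.
For stall: s(cons)+3=v, t(cons)+3=w, a(vowel)+7=h, l(cons)+3=o, l(cons)+3=o.

vwhoo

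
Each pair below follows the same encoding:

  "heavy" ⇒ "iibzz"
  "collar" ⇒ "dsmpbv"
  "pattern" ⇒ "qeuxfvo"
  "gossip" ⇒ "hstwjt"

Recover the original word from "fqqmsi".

empire

Shifts by position in heavy: pos 0: h→i (+1), pos 1: e→i (+4), pos 2: a→b (+1), pos 3: v→z (+4) — repeating every 2. It's a Vigenère-style cipher with numeric key [1,4]: position i shifts by key[i mod 2].
Reversing it on fqqmsi: f−1=e, q−4=m, q−1=p, m−4=i, s−1=r, i−4=e.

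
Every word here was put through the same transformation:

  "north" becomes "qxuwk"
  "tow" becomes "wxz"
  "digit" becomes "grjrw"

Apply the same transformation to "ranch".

The rule splits by letter class: vowels +9, consonants +3.
On ranch: r(cons)+3=u, a(vowel)+9=j, n(cons)+3=q, c(cons)+3=f, h(cons)+3=k.

ujqfk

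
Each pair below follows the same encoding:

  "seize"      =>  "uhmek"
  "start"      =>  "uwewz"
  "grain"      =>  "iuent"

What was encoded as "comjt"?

alien

Each letter shifts forward by (position + 2), i.e. 2, 3, 4, … — the shift grows by one for each successive letter.
Decoding comjt: c−2=a, o−3=l, m−4=i, j−5=e, t−6=n.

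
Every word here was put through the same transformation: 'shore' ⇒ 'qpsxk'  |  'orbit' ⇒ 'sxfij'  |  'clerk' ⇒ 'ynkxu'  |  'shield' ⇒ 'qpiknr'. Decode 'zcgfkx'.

s(18)→q(16) and h(7)→p(15) fit y≡19x+12 (mod 26); the inverse of 19 mod 26 is 11. Treating letters as 0–25, the rule is x ↦ 19x + 12 (mod 26).
Undoing it on zcgfkx: z(25)→11·(25−12)≡13=n; c(2)→11·(2−12)≡20=u; g(6)→11·(6−12)≡12=m; f(5)→11·(5−12)≡1=b; k(10)→11·(10−12)≡4=e; x(23)→11·(23−12)≡17=r (all mod 26).

number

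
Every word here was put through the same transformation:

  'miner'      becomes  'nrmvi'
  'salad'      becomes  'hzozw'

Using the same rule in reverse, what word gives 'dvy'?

web

Letters are reflected about the middle of the alphabet (position → 25−position): Atbash.
Undoing it on dvy: d↔w, v↔e, y↔b.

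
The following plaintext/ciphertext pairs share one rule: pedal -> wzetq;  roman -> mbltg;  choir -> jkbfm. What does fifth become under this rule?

ufuck

p(15)→w(22) and e(4)→z(25) fit y≡21x+19 (mod 26); the inverse of 21 mod 26 is 5. Treating letters as 0–25, the rule is x ↦ 21x + 19 (mod 26).
On fifth: f(5)→21·5+19≡20=u; i(8)→21·8+19≡5=f; f(5)→21·5+19≡20=u; t(19)→21·19+19≡2=c; h(7)→21·7+19≡10=k (all mod 26).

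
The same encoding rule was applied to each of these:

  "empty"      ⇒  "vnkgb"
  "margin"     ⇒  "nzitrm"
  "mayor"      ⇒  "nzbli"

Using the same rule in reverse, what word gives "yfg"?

but

This is the alphabet-reversal cipher (Atbash): a becomes z, b becomes y, etc.
Decoding yfg: y↔b, f↔u, g↔t.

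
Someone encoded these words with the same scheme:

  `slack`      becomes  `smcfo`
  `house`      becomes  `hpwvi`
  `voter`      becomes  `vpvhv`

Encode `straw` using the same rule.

sutda

The shift increases by 1 at each position, starting from +0: 0, 1, 2, ….
On straw: s+0=s, t+1=u, r+2=t, a+3=d, w+4=a.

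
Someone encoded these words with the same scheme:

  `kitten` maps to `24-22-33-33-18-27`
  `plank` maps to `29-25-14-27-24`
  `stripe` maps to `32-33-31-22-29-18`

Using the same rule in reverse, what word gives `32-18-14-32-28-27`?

k is letter #11 and maps to 24: an offset of 13. Each letter is replaced by its alphabet position (a=1..z=26) + 13.
Reversing it on 32-18-14-32-28-27: 32→(32−13)÷1=19=s, 18→(18−13)÷1=5=e, 14→(14−13)÷1=1=a, 32→(32−13)÷1=19=s, 28→(28−13)÷1=15=o, 27→(27−13)÷1=14=n.

season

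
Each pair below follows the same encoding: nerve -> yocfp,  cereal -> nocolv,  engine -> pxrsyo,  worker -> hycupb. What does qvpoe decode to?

fleet

A repeating key of period 2 is used — shifts +11, +10 over and over.
Reversing it on qvpoe: q−11=f, v−10=l, p−11=e, o−10=e, e−11=t.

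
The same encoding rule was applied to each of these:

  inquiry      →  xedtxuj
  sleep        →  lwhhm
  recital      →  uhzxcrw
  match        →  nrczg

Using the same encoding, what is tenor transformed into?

i(8)→x(23) and n(13)→e(4) fit y≡17x+17 (mod 26); the inverse of 17 mod 26 is 23. This is an affine cipher: with a=0,…,z=25, each position x becomes (17x+17) mod 26.
Applying it to tenor: t(19)→17·19+17≡2=c; e(4)→17·4+17≡7=h; n(13)→17·13+17≡4=e; o(14)→17·14+17≡21=v; r(17)→17·17+17≡20=u (all mod 26).

chevu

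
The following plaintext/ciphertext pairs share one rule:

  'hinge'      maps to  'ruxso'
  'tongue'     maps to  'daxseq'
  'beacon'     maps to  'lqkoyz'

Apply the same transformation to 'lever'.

The shifts repeat in a cycle of length 2: positions 0,1,… shift by +10, +12, then the pattern repeats.
Applying it to lever: l+10=v, e+12=q, v+10=f, e+12=q, r+10=b.

vqfqb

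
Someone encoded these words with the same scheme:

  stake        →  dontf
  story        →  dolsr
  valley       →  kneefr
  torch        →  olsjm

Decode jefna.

clean

s(18)→d(3) and t(19)→o(14) fit y≡11x+13 (mod 26); the inverse of 11 mod 26 is 19. Treating letters as 0–25, the rule is x ↦ 11x + 13 (mod 26).
Reversing it on jefna: j(9)→19·(9−13)≡2=c; e(4)→19·(4−13)≡11=l; f(5)→19·(5−13)≡4=e; n(13)→19·(13−13)≡0=a; a(0)→19·(0−13)≡13=n (all mod 26).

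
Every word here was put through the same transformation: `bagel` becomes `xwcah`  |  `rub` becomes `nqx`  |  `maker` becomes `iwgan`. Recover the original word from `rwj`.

Compare letters: b→x is +22, a→w is +22, g→c is +22 — a constant shift. It's a constant shift of +22 (ROT22).
Reversing it on rwj: r−22=v, w−22=a, j−22=n.

van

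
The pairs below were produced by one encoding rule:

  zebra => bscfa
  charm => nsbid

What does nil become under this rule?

The output letters match the input read backwards, each shifted +1: zebra reversed is arbez. Read the word backwards and shift each letter +1.
On nil: reverse → lin; then shift: l+1=m, i+1=j, n+1=o.

mjo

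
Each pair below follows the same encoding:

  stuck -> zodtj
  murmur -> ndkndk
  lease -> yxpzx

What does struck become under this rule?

zokdtj

s(18)→z(25) and t(19)→o(14) fit y≡15x+15 (mod 26); the inverse of 15 mod 26 is 7. Treating letters as 0–25, the rule is x ↦ 15x + 15 (mod 26).
On struck: s(18)→15·18+15≡25=z; t(19)→15·19+15≡14=o; r(17)→15·17+15≡10=k; u(20)→15·20+15≡3=d; c(2)→15·2+15≡19=t; k(10)→15·10+15≡9=j (all mod 26).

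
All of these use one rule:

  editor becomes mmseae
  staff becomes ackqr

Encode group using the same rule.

In editor: e→m is +8, d→m is +9, i→s is +10, t→e is +11 — the shift increases by 1 each position. The shift increases by 1 at each position, starting from +8: 8, 9, 10, ….
For group: g+8=o, r+9=a, o+10=y, u+11=f, p+12=b.

oayfb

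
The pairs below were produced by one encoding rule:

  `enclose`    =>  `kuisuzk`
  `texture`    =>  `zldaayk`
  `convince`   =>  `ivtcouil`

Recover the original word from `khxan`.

Shifts by position in enclose: pos 0: e→k (+6), pos 1: n→u (+7), pos 2: c→i (+6), pos 3: l→s (+7) — repeating every 2. It's a Vigenère-style cipher with numeric key [6,7]: position i shifts by key[i mod 2].
Undoing it on khxan: k−6=e, h−7=a, x−6=r, a−7=t, n−6=h.

earth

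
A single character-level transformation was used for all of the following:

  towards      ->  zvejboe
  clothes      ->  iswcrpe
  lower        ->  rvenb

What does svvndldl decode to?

Letter i (0-indexed) is shifted by i+6, so successive shifts are 6, 7, 8, ….
Undoing it on svvndldl: s−6=m, v−7=o, v−8=n, n−9=e, d−10=t, l−11=a, d−12=r, l−13=y.

monetary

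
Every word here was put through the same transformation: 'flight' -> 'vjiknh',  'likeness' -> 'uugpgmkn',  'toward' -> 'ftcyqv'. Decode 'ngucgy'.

weasel

The output letters match the input read backwards, each shifted +2: flight reversed is thgilf. Read the word backwards and shift each letter +2.
Decoding ngucgy: shift back: n−2=l, g−2=e, u−2=s, c−2=a, g−2=e, y−2=w → lesaew; then reverse → weasel.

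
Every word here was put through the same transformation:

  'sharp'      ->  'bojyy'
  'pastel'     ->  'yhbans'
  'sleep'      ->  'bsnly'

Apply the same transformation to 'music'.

vbbpl

Shifts by position in sharp: pos 0: s→b (+9), pos 1: h→o (+7), pos 2: a→j (+9), pos 3: r→y (+7) — repeating every 2. The shifts repeat in a cycle of length 2: positions 0,1,… shift by +9, +7, then the pattern repeats.
Applying it to music: m+9=v, u+7=b, s+9=b, i+7=p, c+9=l.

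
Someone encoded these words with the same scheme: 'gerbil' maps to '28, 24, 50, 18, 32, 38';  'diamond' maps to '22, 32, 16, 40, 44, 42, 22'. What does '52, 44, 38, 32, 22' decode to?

solid

g(#7)→28 and e(#5)→24: differences scale by 2, so n = 2·pos + 14. With a=1..z=26, the number is 2·pos + 14.
Reversing it on 52, 44, 38, 32, 22: 52→(52−14)÷2=19=s, 44→(44−14)÷2=15=o, 38→(38−14)÷2=12=l, 32→(32−14)÷2=9=i, 22→(22−14)÷2=4=d.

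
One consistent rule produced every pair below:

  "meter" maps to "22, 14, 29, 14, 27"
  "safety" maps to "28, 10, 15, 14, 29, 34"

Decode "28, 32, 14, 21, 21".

swell

m is letter #13 and maps to 22: an offset of 9. Each letter is replaced by its alphabet position (a=1..z=26) + 9.
Reversing it on 28, 32, 14, 21, 21: 28→(28−9)÷1=19=s, 32→(32−9)÷1=23=w, 14→(14−9)÷1=5=e, 21→(21−9)÷1=12=l, 21→(21−9)÷1=12=l.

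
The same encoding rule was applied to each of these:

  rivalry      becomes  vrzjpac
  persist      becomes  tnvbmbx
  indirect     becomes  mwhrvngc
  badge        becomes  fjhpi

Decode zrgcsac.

victory

The shifts repeat in a cycle of length 2: positions 0,1,… shift by +4, +9, then the pattern repeats.
Decoding zrgcsac: z−4=v, r−9=i, g−4=c, c−9=t, s−4=o, a−9=r, c−4=y.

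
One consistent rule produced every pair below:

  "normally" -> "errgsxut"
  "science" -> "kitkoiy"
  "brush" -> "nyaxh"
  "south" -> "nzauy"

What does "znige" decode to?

Read the word backwards and shift each letter +6.
Decoding znige: shift back: z−6=t, n−6=h, i−6=c, g−6=a, e−6=y → thcay; then reverse → yacht.

yacht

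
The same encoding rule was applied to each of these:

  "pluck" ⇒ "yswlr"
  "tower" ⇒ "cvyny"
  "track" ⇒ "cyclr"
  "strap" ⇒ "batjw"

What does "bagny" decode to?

steer

The shifts repeat in a cycle of length 3: positions 0,1,… shift by +9, +7, +2, then the pattern repeats.
Undoing it on bagny: b−9=s, a−7=t, g−2=e, n−9=e, y−7=r.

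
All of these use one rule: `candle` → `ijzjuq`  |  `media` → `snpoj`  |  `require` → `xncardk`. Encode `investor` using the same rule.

It's a Vigenère-style cipher with numeric key [6,9,12]: position i shifts by key[i mod 3].
For investor: i+6=o, n+9=w, v+12=h, e+6=k, s+9=b, t+12=f, o+6=u, r+9=a.

owhkbfua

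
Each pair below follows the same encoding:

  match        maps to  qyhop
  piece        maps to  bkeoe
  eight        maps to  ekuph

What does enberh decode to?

m(12)→q(16) and a(0)→y(24) fit y≡21x+24 (mod 26); the inverse of 21 mod 26 is 5. This is an affine cipher: with a=0,…,z=25, each position x becomes (21x+24) mod 26.
Decoding enberh: e(4)→5·(4−24)≡4=e; n(13)→5·(13−24)≡23=x; b(1)→5·(1−24)≡15=p; e(4)→5·(4−24)≡4=e; r(17)→5·(17−24)≡17=r; h(7)→5·(7−24)≡19=t (all mod 26).

expert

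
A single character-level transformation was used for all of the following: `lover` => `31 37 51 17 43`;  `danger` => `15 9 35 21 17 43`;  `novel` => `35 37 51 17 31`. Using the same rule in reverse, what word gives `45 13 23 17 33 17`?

scheme

With a=1..z=26, the number is 2·pos + 7.
Reversing it on 45 13 23 17 33 17: 45→(45−7)÷2=19=s, 13→(13−7)÷2=3=c, 23→(23−7)÷2=8=h, 17→(17−7)÷2=5=e, 33→(33−7)÷2=13=m, 17→(17−7)÷2=5=e.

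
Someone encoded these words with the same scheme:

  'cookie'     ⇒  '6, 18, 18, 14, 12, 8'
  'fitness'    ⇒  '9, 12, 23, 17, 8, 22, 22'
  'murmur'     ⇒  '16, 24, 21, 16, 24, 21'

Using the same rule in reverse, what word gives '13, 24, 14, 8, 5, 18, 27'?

c is letter #3 and maps to 6: an offset of 3. The number is (letter's place in the alphabet, a=1) + 3.
Decoding 13, 24, 14, 8, 5, 18, 27: 13→(13−3)÷1=10=j, 24→(24−3)÷1=21=u, 14→(14−3)÷1=11=k, 8→(8−3)÷1=5=e, 5→(5−3)÷1=2=b, 18→(18−3)÷1=15=o, 27→(27−3)÷1=24=x.

jukebox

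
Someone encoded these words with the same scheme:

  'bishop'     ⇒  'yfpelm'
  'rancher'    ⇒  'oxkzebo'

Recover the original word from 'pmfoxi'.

spiral

Compare letters: b→y is +23, i→f is +23, s→p is +23 — a constant shift. Each letter is shifted forward by 23 in the alphabet (a Caesar shift of +23).
Undoing it on pmfoxi: p−23=s, m−23=p, f−23=i, o−23=r, x−23=a, i−23=l.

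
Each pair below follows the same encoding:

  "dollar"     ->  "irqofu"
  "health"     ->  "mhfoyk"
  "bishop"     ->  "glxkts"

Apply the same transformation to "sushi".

Shifts by position in dollar: pos 0: d→i (+5), pos 1: o→r (+3), pos 2: l→q (+5), pos 3: l→o (+3) — repeating every 2. A repeating key of period 2 is used — shifts +5, +3 over and over.
Applying it to sushi: s+5=x, u+3=x, s+5=x, h+3=k, i+5=n.

xxxkn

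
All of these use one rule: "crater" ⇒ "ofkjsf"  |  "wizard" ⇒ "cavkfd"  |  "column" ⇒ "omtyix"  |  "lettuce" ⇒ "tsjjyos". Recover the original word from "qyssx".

queen

c(2)→o(14) and r(17)→f(5) fit y≡15x+10 (mod 26); the inverse of 15 mod 26 is 7. Each letter's alphabet position (a=0..z=25) is mapped through 15·x+10 mod 26 — an affine cipher.
Undoing it on qyssx: q(16)→7·(16−10)≡16=q; y(24)→7·(24−10)≡20=u; s(18)→7·(18−10)≡4=e; s(18)→7·(18−10)≡4=e; x(23)→7·(23−10)≡13=n (all mod 26).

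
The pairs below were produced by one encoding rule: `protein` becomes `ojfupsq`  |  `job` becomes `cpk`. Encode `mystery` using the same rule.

zsfutzn

The output letters match the input read backwards, each shifted +1: protein reversed is nietorp. The word is reversed, then every letter is shifted forward by 1.
Applying it to mystery: reverse → yretsym; then shift: y+1=z, r+1=s, e+1=f, t+1=u, s+1=t, y+1=z, m+1=n.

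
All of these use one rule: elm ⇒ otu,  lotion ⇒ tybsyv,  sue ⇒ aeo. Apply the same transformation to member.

uoujoz

The shift depends on letter class: consonant l→t is +8, but vowel e→o is +10. Two shifts are in play — +10 for a/e/i/o/u, +8 for every other letter.
On member: m(cons)+8=u, e(vowel)+10=o, m(cons)+8=u, b(cons)+8=j, e(vowel)+10=o, r(cons)+8=z.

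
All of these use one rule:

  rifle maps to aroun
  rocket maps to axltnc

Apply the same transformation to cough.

Compare letters: r→a is +9, i→r is +9, f→o is +9 — a constant shift. This is a Caesar cipher with shift 9.
Applying it to cough: c+9=l, o+9=x, u+9=d, g+9=p, h+9=q.

lxdpq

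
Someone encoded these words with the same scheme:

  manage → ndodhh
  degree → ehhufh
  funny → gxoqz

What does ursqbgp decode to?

tornado

Shifts by position in manage: pos 0: m→n (+1), pos 1: a→d (+3), pos 2: n→o (+1), pos 3: a→d (+3) — repeating every 2. A repeating key of period 2 is used — shifts +1, +3 over and over.
Reversing it on ursqbgp: u−1=t, r−3=o, s−1=r, q−3=n, b−1=a, g−3=d, p−1=o.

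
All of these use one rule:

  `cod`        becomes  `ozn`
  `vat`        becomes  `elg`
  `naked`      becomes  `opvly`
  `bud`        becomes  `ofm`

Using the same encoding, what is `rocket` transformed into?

The output letters match the input read backwards, each shifted +11: cod reversed is doc. The word is reversed, then every letter is shifted forward by 11.
For rocket: reverse → tekcor; then shift: t+11=e, e+11=p, k+11=v, c+11=n, o+11=z, r+11=c.

epvnzc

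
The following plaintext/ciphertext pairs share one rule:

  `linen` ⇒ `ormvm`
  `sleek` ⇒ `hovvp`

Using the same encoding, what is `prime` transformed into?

kirnv

Each letter is replaced by its mirror in the alphabet: a↔z, b↔y, c↔x, and so on (the Atbash cipher).
Applying it to prime: p↔k, r↔i, i↔r, m↔n, e↔v.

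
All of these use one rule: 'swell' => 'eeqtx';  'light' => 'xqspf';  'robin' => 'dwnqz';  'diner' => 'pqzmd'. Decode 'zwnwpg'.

nobody

It's a Vigenère-style cipher with numeric key [12,8]: position i shifts by key[i mod 2].
Undoing it on zwnwpg: z−12=n, w−8=o, n−12=b, w−8=o, p−12=d, g−8=y.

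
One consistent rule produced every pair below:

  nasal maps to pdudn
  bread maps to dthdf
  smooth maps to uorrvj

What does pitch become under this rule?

rlvej

The rule splits by letter class: vowels +3, consonants +2.
Applying it to pitch: p(cons)+2=r, i(vowel)+3=l, t(cons)+2=v, c(cons)+2=e, h(cons)+2=j.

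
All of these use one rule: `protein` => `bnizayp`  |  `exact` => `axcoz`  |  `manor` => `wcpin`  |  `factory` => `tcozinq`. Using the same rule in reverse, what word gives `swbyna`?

p(15)→b(1) and r(17)→n(13) fit y≡19x+2 (mod 26); the inverse of 19 mod 26 is 11. Each letter's alphabet position (a=0..z=25) is mapped through 19·x+2 mod 26 — an affine cipher.
Undoing it on swbyna: s(18)→11·(18−2)≡20=u; w(22)→11·(22−2)≡12=m; b(1)→11·(1−2)≡15=p; y(24)→11·(24−2)≡8=i; n(13)→11·(13−2)≡17=r; a(0)→11·(0−2)≡4=e (all mod 26).

umpire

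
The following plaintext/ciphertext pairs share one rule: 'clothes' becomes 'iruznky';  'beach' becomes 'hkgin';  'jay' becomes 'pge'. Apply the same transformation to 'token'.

Each letter is shifted forward by 6 in the alphabet (a Caesar shift of +6).
On token: t+6=z, o+6=u, k+6=q, e+6=k, n+6=t.

zuqkt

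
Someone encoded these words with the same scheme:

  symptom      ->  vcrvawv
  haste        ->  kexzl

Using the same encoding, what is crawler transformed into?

In symptom: s→v is +3, y→c is +4, m→r is +5, p→v is +6 — the shift increases by 1 each position. Each letter shifts forward by (position + 3), i.e. 3, 4, 5, … — the shift grows by one for each successive letter.
Applying it to crawler: c+3=f, r+4=v, a+5=f, w+6=c, l+7=s, e+8=m, r+9=a.

fvfcsma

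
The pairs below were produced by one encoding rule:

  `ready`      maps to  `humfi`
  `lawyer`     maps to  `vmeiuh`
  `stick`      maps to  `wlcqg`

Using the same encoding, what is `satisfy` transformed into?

r(17)→h(7) and e(4)→u(20) fit y≡15x+12 (mod 26); the inverse of 15 mod 26 is 7. This is an affine cipher: with a=0,…,z=25, each position x becomes (15x+12) mod 26.
On satisfy: s(18)→15·18+12≡22=w; a(0)→15·0+12≡12=m; t(19)→15·19+12≡11=l; i(8)→15·8+12≡2=c; s(18)→15·18+12≡22=w; f(5)→15·5+12≡9=j; y(24)→15·24+12≡8=i (all mod 26).

wmlcwji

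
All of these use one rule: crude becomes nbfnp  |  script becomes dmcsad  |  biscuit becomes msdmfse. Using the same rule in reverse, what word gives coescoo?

retired

Shifts by position in crude: pos 0: c→n (+11), pos 1: r→b (+10), pos 2: u→f (+11), pos 3: d→n (+10) — repeating every 2. It's a Vigenère-style cipher with numeric key [11,10]: position i shifts by key[i mod 2].
Reversing it on coescoo: c−11=r, o−10=e, e−11=t, s−10=i, c−11=r, o−10=e, o−11=d.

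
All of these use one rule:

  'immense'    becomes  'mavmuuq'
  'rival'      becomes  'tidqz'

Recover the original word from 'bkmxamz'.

respect

Two steps: reverse the string, then apply a Caesar shift of +8.
Decoding bkmxamz: shift back: b−8=t, k−8=c, m−8=e, x−8=p, a−8=s, m−8=e, z−8=r → tcepser; then reverse → respect.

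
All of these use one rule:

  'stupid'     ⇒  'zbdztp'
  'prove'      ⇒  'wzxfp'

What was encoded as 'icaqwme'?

burglar

In stupid: s→z is +7, t→b is +8, u→d is +9, p→z is +10 — the shift increases by 1 each position. Letter i (0-indexed) is shifted by i+7, so successive shifts are 7, 8, 9, ….
Decoding icaqwme: i−7=b, c−8=u, a−9=r, q−10=g, w−11=l, m−12=a, e−13=r.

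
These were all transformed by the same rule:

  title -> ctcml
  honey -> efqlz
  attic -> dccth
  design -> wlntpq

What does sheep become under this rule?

nellu

Treating letters as 0–25, the rule is x ↦ 15x + 3 (mod 26).
Applying it to sheep: s(18)→15·18+3≡13=n; h(7)→15·7+3≡4=e; e(4)→15·4+3≡11=l; e(4)→15·4+3≡11=l; p(15)→15·15+3≡20=u (all mod 26).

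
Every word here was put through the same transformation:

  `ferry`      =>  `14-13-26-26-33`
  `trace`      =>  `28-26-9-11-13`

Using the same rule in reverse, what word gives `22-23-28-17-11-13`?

notice

f is letter #6 and maps to 14: an offset of 8. The number is (letter's place in the alphabet, a=1) + 8.
Reversing it on 22-23-28-17-11-13: 22→(22−8)÷1=14=n, 23→(23−8)÷1=15=o, 28→(28−8)÷1=20=t, 17→(17−8)÷1=9=i, 11→(11−8)÷1=3=c, 13→(13−8)÷1=5=e.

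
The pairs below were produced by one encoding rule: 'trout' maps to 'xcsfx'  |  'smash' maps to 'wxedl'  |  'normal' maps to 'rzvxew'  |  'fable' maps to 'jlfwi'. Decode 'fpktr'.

begin

Shifts by position in trout: pos 0: t→x (+4), pos 1: r→c (+11), pos 2: o→s (+4), pos 3: u→f (+11) — repeating every 2. A repeating key of period 2 is used — shifts +4, +11 over and over.
Reversing it on fpktr: f−4=b, p−11=e, k−4=g, t−11=i, r−4=n.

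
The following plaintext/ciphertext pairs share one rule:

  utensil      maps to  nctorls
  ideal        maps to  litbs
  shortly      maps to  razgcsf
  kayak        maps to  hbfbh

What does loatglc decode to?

inherit

u(20)→n(13) and t(19)→c(2) fit y≡11x+1 (mod 26); the inverse of 11 mod 26 is 19. Each letter's alphabet position (a=0..z=25) is mapped through 11·x+1 mod 26 — an affine cipher.
Decoding loatglc: l(11)→19·(11−1)≡8=i; o(14)→19·(14−1)≡13=n; a(0)→19·(0−1)≡7=h; t(19)→19·(19−1)≡4=e; g(6)→19·(6−1)≡17=r; l(11)→19·(11−1)≡8=i; c(2)→19·(2−1)≡19=t (all mod 26).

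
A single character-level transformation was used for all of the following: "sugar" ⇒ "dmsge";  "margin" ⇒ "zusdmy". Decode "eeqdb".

Two steps: reverse the string, then apply a Caesar shift of +12.
Decoding eeqdb: shift back: e−12=s, e−12=s, q−12=e, d−12=r, b−12=p → sserp; then reverse → press.

press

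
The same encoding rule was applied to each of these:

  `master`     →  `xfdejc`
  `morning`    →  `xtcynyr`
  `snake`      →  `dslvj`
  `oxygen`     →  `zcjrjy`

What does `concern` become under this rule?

Shifts by position in master: pos 0: m→x (+11), pos 1: a→f (+5), pos 2: s→d (+11), pos 3: t→e (+11), pos 4: e→j (+5), pos 5: r→c (+11) — repeating every 3. The shifts repeat in a cycle of length 3: positions 0,1,… shift by +11, +5, +11, then the pattern repeats.
Applying it to concern: c+11=n, o+5=t, n+11=y, c+11=n, e+5=j, r+11=c, n+11=y.

ntynjcy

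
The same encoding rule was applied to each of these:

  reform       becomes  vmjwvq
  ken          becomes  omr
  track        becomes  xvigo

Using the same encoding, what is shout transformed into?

wlwcx

The rule splits by letter class: vowels +8, consonants +4.
For shout: s(cons)+4=w, h(cons)+4=l, o(vowel)+8=w, u(vowel)+8=c, t(cons)+4=x.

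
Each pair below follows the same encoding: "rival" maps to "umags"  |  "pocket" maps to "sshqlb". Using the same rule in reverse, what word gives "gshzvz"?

doctor

Each letter shifts forward by (position + 3), i.e. 3, 4, 5, … — the shift grows by one for each successive letter.
Reversing it on gshzvz: g−3=d, s−4=o, h−5=c, z−6=t, v−7=o, z−8=r.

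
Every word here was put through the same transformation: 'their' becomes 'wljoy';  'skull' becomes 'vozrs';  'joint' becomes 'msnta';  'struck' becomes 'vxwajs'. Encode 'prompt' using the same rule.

svtswb

In their: t→w is +3, h→l is +4, e→j is +5, i→o is +6 — the shift increases by 1 each position. Each letter shifts forward by (position + 3), i.e. 3, 4, 5, … — the shift grows by one for each successive letter.
For prompt: p+3=s, r+4=v, o+5=t, m+6=s, p+7=w, t+8=b.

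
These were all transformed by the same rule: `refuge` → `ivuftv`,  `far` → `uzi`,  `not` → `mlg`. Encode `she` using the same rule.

Each pair mirrors across the alphabet (r↔i, e↔v, f↔u): positions sum to 25. Letters are reflected about the middle of the alphabet (position → 25−position): Atbash.
For she: s↔h, h↔s, e↔v.

hsv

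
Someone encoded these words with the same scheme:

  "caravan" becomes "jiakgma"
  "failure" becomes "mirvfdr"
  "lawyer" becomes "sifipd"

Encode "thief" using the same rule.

aproq

In caravan: c→j is +7, a→i is +8, r→a is +9, a→k is +10 — the shift increases by 1 each position. The shift increases by 1 at each position, starting from +7: 7, 8, 9, ….
On thief: t+7=a, h+8=p, i+9=r, e+10=o, f+11=q.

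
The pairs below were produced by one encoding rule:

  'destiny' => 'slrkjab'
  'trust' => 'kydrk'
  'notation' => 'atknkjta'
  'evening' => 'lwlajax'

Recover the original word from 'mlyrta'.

person

d(3)→s(18) and e(4)→l(11) fit y≡19x+13 (mod 26); the inverse of 19 mod 26 is 11. Each letter's alphabet position (a=0..z=25) is mapped through 19·x+13 mod 26 — an affine cipher.
Reversing it on mlyrta: m(12)→11·(12−13)≡15=p; l(11)→11·(11−13)≡4=e; y(24)→11·(24−13)≡17=r; r(17)→11·(17−13)≡18=s; t(19)→11·(19−13)≡14=o; a(0)→11·(0−13)≡13=n (all mod 26).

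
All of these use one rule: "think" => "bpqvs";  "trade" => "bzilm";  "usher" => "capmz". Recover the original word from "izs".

ark

Compare letters: t→b is +8, h→p is +8, i→q is +8 — a constant shift. It's a constant shift of +8 (ROT8).
Undoing it on izs: i−8=a, z−8=r, s−8=k.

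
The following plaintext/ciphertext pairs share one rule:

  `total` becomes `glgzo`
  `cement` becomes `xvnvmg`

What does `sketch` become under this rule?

Each letter is replaced by its mirror in the alphabet: a↔z, b↔y, c↔x, and so on (the Atbash cipher).
On sketch: s↔h, k↔p, e↔v, t↔g, c↔x, h↔s.

hpvgxs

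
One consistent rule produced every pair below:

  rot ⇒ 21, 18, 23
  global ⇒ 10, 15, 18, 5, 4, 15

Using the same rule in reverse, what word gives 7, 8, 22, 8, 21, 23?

r is letter #18 and maps to 21: an offset of 3. Letters become their 1-based position plus 3 (so a→4, b→5, …).
Reversing it on 7, 8, 22, 8, 21, 23: 7→(7−3)÷1=4=d, 8→(8−3)÷1=5=e, 22→(22−3)÷1=19=s, 8→(8−3)÷1=5=e, 21→(21−3)÷1=18=r, 23→(23−3)÷1=20=t.

desert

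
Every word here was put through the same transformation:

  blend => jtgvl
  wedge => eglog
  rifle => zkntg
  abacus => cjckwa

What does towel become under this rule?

bqegt

The shift depends on letter class: consonant b→j is +8, but vowel e→g is +2. Two shifts are in play — +2 for a/e/i/o/u, +8 for every other letter.
For towel: t(cons)+8=b, o(vowel)+2=q, w(cons)+8=e, e(vowel)+2=g, l(cons)+8=t.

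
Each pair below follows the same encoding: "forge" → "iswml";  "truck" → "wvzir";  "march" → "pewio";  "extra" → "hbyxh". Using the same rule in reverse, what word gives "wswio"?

torch

In forge: f→i is +3, o→s is +4, r→w is +5, g→m is +6 — the shift increases by 1 each position. The shift increases by 1 at each position, starting from +3: 3, 4, 5, ….
Decoding wswio: w−3=t, s−4=o, w−5=r, i−6=c, o−7=h.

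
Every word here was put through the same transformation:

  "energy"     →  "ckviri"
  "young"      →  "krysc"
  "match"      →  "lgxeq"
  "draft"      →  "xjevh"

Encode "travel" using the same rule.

pizevx

The output letters match the input read backwards, each shifted +4: energy reversed is ygrene. Two steps: reverse the string, then apply a Caesar shift of +4.
For travel: reverse → levart; then shift: l+4=p, e+4=i, v+4=z, a+4=e, r+4=v, t+4=x.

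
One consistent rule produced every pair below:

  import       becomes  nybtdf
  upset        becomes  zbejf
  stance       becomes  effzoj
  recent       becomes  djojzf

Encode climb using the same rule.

The shift depends on letter class: consonant m→y is +12, but vowel i→n is +5. Two shifts are in play — +5 for a/e/i/o/u, +12 for every other letter.
For climb: c(cons)+12=o, l(cons)+12=x, i(vowel)+5=n, m(cons)+12=y, b(cons)+12=n.

oxnyn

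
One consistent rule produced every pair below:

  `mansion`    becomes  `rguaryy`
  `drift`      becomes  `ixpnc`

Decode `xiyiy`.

scrap

In mansion: m→r is +5, a→g is +6, n→u is +7, s→a is +8 — the shift increases by 1 each position. Each letter shifts forward by (position + 5), i.e. 5, 6, 7, … — the shift grows by one for each successive letter.
Decoding xiyiy: x−5=s, i−6=c, y−7=r, i−8=a, y−9=p.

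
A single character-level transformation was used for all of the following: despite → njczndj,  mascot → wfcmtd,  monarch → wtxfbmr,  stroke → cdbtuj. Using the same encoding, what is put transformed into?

zzd

The shift depends on letter class: consonant d→n is +10, but vowel e→j is +5. Vowels shift forward by 5 and consonants shift forward by 10.
Applying it to put: p(cons)+10=z, u(vowel)+5=z, t(cons)+10=d.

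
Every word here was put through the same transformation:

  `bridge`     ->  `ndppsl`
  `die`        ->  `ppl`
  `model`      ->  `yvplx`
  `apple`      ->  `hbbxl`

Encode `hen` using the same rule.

tlz

Two shifts are in play — +7 for a/e/i/o/u, +12 for every other letter.
For hen: h(cons)+12=t, e(vowel)+7=l, n(cons)+12=z.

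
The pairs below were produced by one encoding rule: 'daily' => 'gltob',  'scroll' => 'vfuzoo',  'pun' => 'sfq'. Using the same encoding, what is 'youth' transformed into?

bzfwk

The shift depends on letter class: consonant d→g is +3, but vowel a→l is +11. Two shifts are in play — +11 for a/e/i/o/u, +3 for every other letter.
Applying it to youth: y(cons)+3=b, o(vowel)+11=z, u(vowel)+11=f, t(cons)+3=w, h(cons)+3=k.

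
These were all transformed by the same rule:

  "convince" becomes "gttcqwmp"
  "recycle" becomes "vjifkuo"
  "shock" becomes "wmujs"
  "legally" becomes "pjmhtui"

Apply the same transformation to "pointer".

ttoubnb

Letter i (0-indexed) is shifted by i+4, so successive shifts are 4, 5, 6, ….
On pointer: p+4=t, o+5=t, i+6=o, n+7=u, t+8=b, e+9=n, r+10=b.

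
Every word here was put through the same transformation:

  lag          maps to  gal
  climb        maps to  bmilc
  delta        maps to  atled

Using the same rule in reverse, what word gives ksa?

The word is simply reversed.
Decoding ksa: then reverse → ask.

ask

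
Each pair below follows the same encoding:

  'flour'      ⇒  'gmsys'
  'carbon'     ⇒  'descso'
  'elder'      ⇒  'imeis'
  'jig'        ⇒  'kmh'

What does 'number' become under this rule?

The shift depends on letter class: consonant f→g is +1, but vowel o→s is +4. Two shifts are in play — +4 for a/e/i/o/u, +1 for every other letter.
Applying it to number: n(cons)+1=o, u(vowel)+4=y, m(cons)+1=n, b(cons)+1=c, e(vowel)+4=i, r(cons)+1=s.

oyncis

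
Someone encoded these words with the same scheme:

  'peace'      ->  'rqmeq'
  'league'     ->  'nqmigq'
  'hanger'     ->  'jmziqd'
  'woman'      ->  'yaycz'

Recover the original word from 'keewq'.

issue

Shifts by position in peace: pos 0: p→r (+2), pos 1: e→q (+12), pos 2: a→m (+12), pos 3: c→e (+2), pos 4: e→q (+12) — repeating every 3. The shifts repeat in a cycle of length 3: positions 0,1,… shift by +2, +12, +12, then the pattern repeats.
Decoding keewq: k−2=i, e−12=s, e−12=s, w−2=u, q−12=e.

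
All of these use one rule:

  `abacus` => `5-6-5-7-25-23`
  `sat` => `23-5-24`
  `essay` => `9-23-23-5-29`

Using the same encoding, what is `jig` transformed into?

14-13-11

The number is (letter's place in the alphabet, a=1) + 4.
For jig: j=10→14, i=9→13, g=7→11.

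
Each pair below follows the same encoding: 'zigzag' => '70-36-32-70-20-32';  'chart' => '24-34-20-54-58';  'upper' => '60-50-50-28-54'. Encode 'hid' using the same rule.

z(#26)→70 and i(#9)→36: differences scale by 2, so n = 2·pos + 18. With a=1..z=26, the number is 2·pos + 18.
Applying it to hid: h=8→34, i=9→36, d=4→26.

34-36-26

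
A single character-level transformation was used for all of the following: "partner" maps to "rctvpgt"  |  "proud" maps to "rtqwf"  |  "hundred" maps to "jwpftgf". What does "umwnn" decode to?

skull

Every letter moves 2 places later in the alphabet, wrapping around z→a.
Reversing it on umwnn: u−2=s, m−2=k, w−2=u, n−2=l, n−2=l.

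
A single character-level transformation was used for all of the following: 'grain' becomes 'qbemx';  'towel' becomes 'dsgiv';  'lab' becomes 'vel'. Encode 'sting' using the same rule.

cdmxq

The shift depends on letter class: consonant g→q is +10, but vowel a→e is +4. Vowels shift forward by 4 and consonants shift forward by 10.
Applying it to sting: s(cons)+10=c, t(cons)+10=d, i(vowel)+4=m, n(cons)+10=x, g(cons)+10=q.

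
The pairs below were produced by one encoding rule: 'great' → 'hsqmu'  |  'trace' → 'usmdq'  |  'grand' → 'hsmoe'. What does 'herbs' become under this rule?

iqsct

The shift depends on letter class: consonant g→h is +1, but vowel e→q is +12. Two shifts are in play — +12 for a/e/i/o/u, +1 for every other letter.
For herbs: h(cons)+1=i, e(vowel)+12=q, r(cons)+1=s, b(cons)+1=c, s(cons)+1=t.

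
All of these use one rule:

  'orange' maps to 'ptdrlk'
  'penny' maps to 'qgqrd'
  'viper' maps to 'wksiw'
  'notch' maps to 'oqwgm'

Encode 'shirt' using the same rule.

In orange: o→p is +1, r→t is +2, a→d is +3, n→r is +4 — the shift increases by 1 each position. Each letter shifts forward by (position + 1), i.e. 1, 2, 3, … — the shift grows by one for each successive letter.
Applying it to shirt: s+1=t, h+2=j, i+3=l, r+4=v, t+5=y.

tjlvy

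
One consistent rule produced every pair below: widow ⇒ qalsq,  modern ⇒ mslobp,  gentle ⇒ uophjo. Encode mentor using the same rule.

w(22)→q(16) and i(8)→a(0) fit y≡3x+2 (mod 26); the inverse of 3 mod 26 is 9. This is an affine cipher: with a=0,…,z=25, each position x becomes (3x+2) mod 26.
On mentor: m(12)→3·12+2≡12=m; e(4)→3·4+2≡14=o; n(13)→3·13+2≡15=p; t(19)→3·19+2≡7=h; o(14)→3·14+2≡18=s; r(17)→3·17+2≡1=b (all mod 26).

mophsb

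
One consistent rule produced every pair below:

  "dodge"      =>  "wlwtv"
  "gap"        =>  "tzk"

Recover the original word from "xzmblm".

Each pair mirrors across the alphabet (d↔w, o↔l, d↔w): positions sum to 25. This is the alphabet-reversal cipher (Atbash): a becomes z, b becomes y, etc.
Reversing it on xzmblm: x↔c, z↔a, m↔n, b↔y, l↔o, m↔n.

canyon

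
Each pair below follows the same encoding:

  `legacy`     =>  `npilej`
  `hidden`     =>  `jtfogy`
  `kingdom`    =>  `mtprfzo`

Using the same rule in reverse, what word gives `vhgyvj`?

Shifts by position in legacy: pos 0: l→n (+2), pos 1: e→p (+11), pos 2: g→i (+2), pos 3: a→l (+11) — repeating every 2. The shifts repeat in a cycle of length 2: positions 0,1,… shift by +2, +11, then the pattern repeats.
Undoing it on vhgyvj: v−2=t, h−11=w, g−2=e, y−11=n, v−2=t, j−11=y.

twenty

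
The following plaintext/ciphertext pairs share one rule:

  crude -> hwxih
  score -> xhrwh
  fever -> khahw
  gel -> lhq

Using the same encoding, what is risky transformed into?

wlxpd

The shift depends on letter class: consonant c→h is +5, but vowel u→x is +3. Vowels shift forward by 3 and consonants shift forward by 5.
On risky: r(cons)+5=w, i(vowel)+3=l, s(cons)+5=x, k(cons)+5=p, y(cons)+5=d.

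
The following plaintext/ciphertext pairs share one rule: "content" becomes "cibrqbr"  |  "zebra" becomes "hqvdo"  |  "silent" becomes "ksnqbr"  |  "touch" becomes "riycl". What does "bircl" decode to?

c(2)→c(2) and o(14)→i(8) fit y≡7x+14 (mod 26); the inverse of 7 mod 26 is 15. Treating letters as 0–25, the rule is x ↦ 7x + 14 (mod 26).
Decoding bircl: b(1)→15·(1−14)≡13=n; i(8)→15·(8−14)≡14=o; r(17)→15·(17−14)≡19=t; c(2)→15·(2−14)≡2=c; l(11)→15·(11−14)≡7=h (all mod 26).

notch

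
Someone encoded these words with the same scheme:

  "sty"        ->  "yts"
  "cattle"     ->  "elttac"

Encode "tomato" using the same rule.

It's just the letters in reverse order.
On tomato: reverse → otamot.

otamot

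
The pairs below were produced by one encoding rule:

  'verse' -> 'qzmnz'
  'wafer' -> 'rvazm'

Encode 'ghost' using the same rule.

Compare letters: v→q is +21, e→z is +21, r→m is +21 — a constant shift. Every letter moves 21 places later in the alphabet, wrapping around z→a.
Applying it to ghost: g+21=b, h+21=c, o+21=j, s+21=n, t+21=o.

bcjno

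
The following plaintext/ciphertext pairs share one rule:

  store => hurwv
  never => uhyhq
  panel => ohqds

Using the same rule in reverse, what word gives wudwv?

start

Two steps: reverse the string, then apply a Caesar shift of +3.
Reversing it on wudwv: shift back: w−3=t, u−3=r, d−3=a, w−3=t, v−3=s → trats; then reverse → start.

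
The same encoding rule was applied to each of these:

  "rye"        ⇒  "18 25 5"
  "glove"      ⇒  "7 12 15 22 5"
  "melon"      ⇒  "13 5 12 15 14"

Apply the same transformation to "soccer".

r is letter #18 and maps to 18: an offset of 0. Letters become their 1-indexed alphabet positions: a=1 … z=26.
For soccer: s=19→19, o=15→15, c=3→3, c=3→3, e=5→5, r=18→18.

19 15 3 3 5 18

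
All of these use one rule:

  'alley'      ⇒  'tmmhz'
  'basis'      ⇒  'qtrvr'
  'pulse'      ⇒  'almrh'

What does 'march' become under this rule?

jtuny

a(0)→t(19) and l(11)→m(12) fit y≡23x+19 (mod 26); the inverse of 23 mod 26 is 17. This is an affine cipher: with a=0,…,z=25, each position x becomes (23x+19) mod 26.
On march: m(12)→23·12+19≡9=j; a(0)→23·0+19≡19=t; r(17)→23·17+19≡20=u; c(2)→23·2+19≡13=n; h(7)→23·7+19≡24=y (all mod 26).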